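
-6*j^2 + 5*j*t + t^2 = (-j + t)*(6*j + t)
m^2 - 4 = (m - 2)*(m + 2)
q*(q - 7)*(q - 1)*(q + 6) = q^4 - 2*q^3 - 41*q^2 + 42*q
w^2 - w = w*(w - 1)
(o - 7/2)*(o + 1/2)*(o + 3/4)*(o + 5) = o^4 + 11*o^3/4 - 61*o^2/4 - 341*o/16 - 105/16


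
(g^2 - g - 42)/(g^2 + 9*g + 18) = (g - 7)/(g + 3)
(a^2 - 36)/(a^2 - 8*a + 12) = (a + 6)/(a - 2)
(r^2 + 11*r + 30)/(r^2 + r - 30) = (r + 5)/(r - 5)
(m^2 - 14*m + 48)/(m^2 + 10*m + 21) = (m^2 - 14*m + 48)/(m^2 + 10*m + 21)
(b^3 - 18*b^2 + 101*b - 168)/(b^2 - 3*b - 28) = (b^2 - 11*b + 24)/(b + 4)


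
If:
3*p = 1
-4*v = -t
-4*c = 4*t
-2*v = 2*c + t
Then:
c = 0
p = 1/3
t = 0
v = 0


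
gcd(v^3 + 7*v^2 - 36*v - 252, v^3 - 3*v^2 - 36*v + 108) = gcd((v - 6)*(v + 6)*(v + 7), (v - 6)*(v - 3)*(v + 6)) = v^2 - 36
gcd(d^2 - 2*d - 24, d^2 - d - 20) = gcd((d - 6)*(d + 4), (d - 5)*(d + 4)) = d + 4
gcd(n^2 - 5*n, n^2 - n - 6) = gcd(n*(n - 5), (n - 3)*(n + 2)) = 1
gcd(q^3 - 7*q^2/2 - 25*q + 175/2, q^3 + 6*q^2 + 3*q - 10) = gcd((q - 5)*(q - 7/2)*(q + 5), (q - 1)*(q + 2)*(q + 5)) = q + 5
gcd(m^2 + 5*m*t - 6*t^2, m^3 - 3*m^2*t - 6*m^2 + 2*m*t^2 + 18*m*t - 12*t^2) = -m + t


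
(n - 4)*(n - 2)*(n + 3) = n^3 - 3*n^2 - 10*n + 24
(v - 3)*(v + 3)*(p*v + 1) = p*v^3 - 9*p*v + v^2 - 9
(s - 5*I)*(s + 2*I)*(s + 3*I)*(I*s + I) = I*s^4 + I*s^3 + 19*I*s^2 - 30*s + 19*I*s - 30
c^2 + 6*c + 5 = (c + 1)*(c + 5)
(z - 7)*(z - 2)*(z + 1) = z^3 - 8*z^2 + 5*z + 14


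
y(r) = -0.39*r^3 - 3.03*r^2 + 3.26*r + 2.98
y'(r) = -1.17*r^2 - 6.06*r + 3.26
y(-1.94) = -11.90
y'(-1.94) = 10.61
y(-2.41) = -17.02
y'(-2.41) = 11.07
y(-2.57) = -18.79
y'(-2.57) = 11.11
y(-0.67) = -0.45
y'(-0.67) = 6.79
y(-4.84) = -39.56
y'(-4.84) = 5.18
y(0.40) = 3.77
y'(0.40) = 0.65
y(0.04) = 3.11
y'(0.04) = 3.02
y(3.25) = -31.82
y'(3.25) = -28.79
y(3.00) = -25.04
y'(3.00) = -25.45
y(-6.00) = -41.42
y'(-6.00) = -2.50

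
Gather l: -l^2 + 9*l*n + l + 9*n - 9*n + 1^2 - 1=-l^2 + l*(9*n + 1)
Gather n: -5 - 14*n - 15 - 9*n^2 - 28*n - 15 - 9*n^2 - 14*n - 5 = -18*n^2 - 56*n - 40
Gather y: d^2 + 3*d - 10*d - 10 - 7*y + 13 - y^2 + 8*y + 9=d^2 - 7*d - y^2 + y + 12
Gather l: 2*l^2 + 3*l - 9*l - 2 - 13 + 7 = 2*l^2 - 6*l - 8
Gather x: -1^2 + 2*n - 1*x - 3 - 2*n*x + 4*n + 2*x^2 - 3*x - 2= 6*n + 2*x^2 + x*(-2*n - 4) - 6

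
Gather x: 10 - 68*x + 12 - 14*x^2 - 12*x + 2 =-14*x^2 - 80*x + 24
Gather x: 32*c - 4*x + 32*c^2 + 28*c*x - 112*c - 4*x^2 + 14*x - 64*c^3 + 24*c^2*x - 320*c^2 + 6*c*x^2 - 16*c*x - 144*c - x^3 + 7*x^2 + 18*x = -64*c^3 - 288*c^2 - 224*c - x^3 + x^2*(6*c + 3) + x*(24*c^2 + 12*c + 28)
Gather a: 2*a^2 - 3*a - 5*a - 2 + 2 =2*a^2 - 8*a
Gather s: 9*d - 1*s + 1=9*d - s + 1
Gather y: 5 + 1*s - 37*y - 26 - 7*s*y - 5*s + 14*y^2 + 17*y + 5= -4*s + 14*y^2 + y*(-7*s - 20) - 16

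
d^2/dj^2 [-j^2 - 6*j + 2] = -2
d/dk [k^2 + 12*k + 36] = 2*k + 12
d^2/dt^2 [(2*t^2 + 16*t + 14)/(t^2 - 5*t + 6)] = 4*(13*t^3 + 3*t^2 - 249*t + 409)/(t^6 - 15*t^5 + 93*t^4 - 305*t^3 + 558*t^2 - 540*t + 216)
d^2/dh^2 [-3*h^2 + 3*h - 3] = -6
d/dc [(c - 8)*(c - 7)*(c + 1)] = 3*c^2 - 28*c + 41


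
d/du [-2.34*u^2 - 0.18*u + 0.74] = -4.68*u - 0.18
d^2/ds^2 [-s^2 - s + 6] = -2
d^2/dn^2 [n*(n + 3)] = 2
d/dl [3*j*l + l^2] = 3*j + 2*l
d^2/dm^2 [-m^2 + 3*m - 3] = -2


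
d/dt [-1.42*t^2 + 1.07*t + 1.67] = 1.07 - 2.84*t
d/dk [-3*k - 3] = -3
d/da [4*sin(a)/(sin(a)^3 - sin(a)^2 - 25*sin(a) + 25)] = 4*(-2*sin(a)^3 + sin(a)^2 + 25)*cos(a)/(sin(a)^3 - sin(a)^2 - 25*sin(a) + 25)^2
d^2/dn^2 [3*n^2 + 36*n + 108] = 6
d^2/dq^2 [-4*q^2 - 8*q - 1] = -8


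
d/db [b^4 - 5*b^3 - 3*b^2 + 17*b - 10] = 4*b^3 - 15*b^2 - 6*b + 17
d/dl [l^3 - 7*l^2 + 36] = l*(3*l - 14)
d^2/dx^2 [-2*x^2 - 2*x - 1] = -4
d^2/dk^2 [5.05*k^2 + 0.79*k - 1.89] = 10.1000000000000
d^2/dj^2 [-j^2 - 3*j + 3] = -2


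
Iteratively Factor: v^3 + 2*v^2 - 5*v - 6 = (v + 1)*(v^2 + v - 6) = (v - 2)*(v + 1)*(v + 3)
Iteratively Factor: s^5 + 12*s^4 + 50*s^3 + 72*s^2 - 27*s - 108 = (s - 1)*(s^4 + 13*s^3 + 63*s^2 + 135*s + 108) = (s - 1)*(s + 4)*(s^3 + 9*s^2 + 27*s + 27) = (s - 1)*(s + 3)*(s + 4)*(s^2 + 6*s + 9) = (s - 1)*(s + 3)^2*(s + 4)*(s + 3)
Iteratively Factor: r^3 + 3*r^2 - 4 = (r + 2)*(r^2 + r - 2) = (r - 1)*(r + 2)*(r + 2)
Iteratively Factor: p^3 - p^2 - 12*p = (p - 4)*(p^2 + 3*p) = p*(p - 4)*(p + 3)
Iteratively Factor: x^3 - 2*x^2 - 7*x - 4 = (x - 4)*(x^2 + 2*x + 1) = (x - 4)*(x + 1)*(x + 1)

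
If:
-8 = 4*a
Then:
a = -2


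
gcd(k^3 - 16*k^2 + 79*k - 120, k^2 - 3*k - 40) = k - 8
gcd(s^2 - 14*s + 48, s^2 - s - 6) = 1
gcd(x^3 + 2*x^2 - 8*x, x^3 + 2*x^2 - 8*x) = x^3 + 2*x^2 - 8*x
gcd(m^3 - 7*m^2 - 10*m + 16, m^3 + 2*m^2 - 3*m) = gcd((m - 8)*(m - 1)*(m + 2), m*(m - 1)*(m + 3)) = m - 1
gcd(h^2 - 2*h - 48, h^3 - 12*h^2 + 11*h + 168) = h - 8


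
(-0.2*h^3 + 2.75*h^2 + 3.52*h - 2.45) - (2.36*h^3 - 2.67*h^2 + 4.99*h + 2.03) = -2.56*h^3 + 5.42*h^2 - 1.47*h - 4.48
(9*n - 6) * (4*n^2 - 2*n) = 36*n^3 - 42*n^2 + 12*n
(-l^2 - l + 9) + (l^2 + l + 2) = 11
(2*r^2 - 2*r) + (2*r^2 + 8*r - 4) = 4*r^2 + 6*r - 4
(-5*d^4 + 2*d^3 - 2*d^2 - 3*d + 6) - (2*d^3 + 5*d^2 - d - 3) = -5*d^4 - 7*d^2 - 2*d + 9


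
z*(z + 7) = z^2 + 7*z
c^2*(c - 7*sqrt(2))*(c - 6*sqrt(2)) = c^4 - 13*sqrt(2)*c^3 + 84*c^2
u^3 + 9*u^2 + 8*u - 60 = (u - 2)*(u + 5)*(u + 6)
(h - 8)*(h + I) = h^2 - 8*h + I*h - 8*I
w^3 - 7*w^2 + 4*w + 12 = (w - 6)*(w - 2)*(w + 1)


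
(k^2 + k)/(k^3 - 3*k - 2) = k/(k^2 - k - 2)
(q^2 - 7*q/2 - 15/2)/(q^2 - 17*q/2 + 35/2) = (2*q + 3)/(2*q - 7)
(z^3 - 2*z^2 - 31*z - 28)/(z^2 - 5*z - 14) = (z^2 + 5*z + 4)/(z + 2)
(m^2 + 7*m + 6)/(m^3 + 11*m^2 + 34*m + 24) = 1/(m + 4)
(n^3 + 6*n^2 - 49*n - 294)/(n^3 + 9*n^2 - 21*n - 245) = (n^2 - n - 42)/(n^2 + 2*n - 35)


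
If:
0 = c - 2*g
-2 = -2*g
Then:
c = 2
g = 1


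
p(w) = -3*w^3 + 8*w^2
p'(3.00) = -33.00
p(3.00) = -9.00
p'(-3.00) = -129.00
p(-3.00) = 153.00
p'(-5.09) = -314.61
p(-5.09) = 602.88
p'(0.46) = 5.46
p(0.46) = 1.40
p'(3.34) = -46.96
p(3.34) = -22.53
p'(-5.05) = -310.32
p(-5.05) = 590.38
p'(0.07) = 1.08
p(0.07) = 0.04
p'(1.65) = 1.90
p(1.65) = 8.30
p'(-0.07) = -1.16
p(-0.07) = 0.04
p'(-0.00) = 0.00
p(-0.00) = 0.00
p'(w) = -9*w^2 + 16*w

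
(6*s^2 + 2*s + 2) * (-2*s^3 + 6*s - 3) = -12*s^5 - 4*s^4 + 32*s^3 - 6*s^2 + 6*s - 6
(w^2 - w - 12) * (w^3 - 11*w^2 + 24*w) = w^5 - 12*w^4 + 23*w^3 + 108*w^2 - 288*w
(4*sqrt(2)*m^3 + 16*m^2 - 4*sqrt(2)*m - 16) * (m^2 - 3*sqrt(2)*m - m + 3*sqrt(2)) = 4*sqrt(2)*m^5 - 8*m^4 - 4*sqrt(2)*m^4 - 52*sqrt(2)*m^3 + 8*m^3 + 8*m^2 + 52*sqrt(2)*m^2 - 8*m + 48*sqrt(2)*m - 48*sqrt(2)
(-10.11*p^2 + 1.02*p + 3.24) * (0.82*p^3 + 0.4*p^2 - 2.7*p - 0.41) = -8.2902*p^5 - 3.2076*p^4 + 30.3618*p^3 + 2.6871*p^2 - 9.1662*p - 1.3284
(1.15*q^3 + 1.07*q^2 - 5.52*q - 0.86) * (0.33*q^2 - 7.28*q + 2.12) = 0.3795*q^5 - 8.0189*q^4 - 7.1732*q^3 + 42.1702*q^2 - 5.4416*q - 1.8232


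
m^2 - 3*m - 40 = (m - 8)*(m + 5)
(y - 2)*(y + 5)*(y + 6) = y^3 + 9*y^2 + 8*y - 60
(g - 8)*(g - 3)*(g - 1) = g^3 - 12*g^2 + 35*g - 24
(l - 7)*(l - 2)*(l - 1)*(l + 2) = l^4 - 8*l^3 + 3*l^2 + 32*l - 28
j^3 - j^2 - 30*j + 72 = (j - 4)*(j - 3)*(j + 6)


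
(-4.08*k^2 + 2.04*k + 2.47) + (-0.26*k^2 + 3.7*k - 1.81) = -4.34*k^2 + 5.74*k + 0.66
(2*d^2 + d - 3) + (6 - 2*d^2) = d + 3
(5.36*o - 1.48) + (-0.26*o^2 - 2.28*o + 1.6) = -0.26*o^2 + 3.08*o + 0.12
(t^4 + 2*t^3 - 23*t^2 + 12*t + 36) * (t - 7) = t^5 - 5*t^4 - 37*t^3 + 173*t^2 - 48*t - 252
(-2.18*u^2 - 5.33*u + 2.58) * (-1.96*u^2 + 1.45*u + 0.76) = 4.2728*u^4 + 7.2858*u^3 - 14.4421*u^2 - 0.3098*u + 1.9608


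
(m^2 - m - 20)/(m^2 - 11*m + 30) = (m + 4)/(m - 6)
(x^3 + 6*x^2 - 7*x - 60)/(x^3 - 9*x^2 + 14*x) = (x^3 + 6*x^2 - 7*x - 60)/(x*(x^2 - 9*x + 14))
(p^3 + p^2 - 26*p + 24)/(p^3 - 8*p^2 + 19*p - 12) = (p + 6)/(p - 3)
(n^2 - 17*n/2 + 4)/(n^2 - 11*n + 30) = (n^2 - 17*n/2 + 4)/(n^2 - 11*n + 30)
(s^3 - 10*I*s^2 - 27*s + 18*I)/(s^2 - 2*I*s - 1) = (s^2 - 9*I*s - 18)/(s - I)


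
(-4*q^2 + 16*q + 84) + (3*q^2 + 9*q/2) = -q^2 + 41*q/2 + 84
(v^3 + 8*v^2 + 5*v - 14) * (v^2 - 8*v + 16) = v^5 - 43*v^3 + 74*v^2 + 192*v - 224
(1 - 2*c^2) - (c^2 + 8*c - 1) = -3*c^2 - 8*c + 2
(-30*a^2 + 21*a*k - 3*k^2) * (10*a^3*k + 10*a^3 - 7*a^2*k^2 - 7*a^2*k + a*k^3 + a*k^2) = -300*a^5*k - 300*a^5 + 420*a^4*k^2 + 420*a^4*k - 207*a^3*k^3 - 207*a^3*k^2 + 42*a^2*k^4 + 42*a^2*k^3 - 3*a*k^5 - 3*a*k^4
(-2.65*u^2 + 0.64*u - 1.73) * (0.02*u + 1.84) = -0.053*u^3 - 4.8632*u^2 + 1.143*u - 3.1832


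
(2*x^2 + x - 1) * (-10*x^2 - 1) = -20*x^4 - 10*x^3 + 8*x^2 - x + 1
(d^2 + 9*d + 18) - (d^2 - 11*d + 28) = 20*d - 10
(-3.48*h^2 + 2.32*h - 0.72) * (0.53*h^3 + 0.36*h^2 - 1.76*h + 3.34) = -1.8444*h^5 - 0.0231999999999999*h^4 + 6.5784*h^3 - 15.9656*h^2 + 9.016*h - 2.4048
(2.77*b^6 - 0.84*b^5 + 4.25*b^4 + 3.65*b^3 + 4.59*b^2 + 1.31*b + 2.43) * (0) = 0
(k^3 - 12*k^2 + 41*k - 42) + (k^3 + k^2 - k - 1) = 2*k^3 - 11*k^2 + 40*k - 43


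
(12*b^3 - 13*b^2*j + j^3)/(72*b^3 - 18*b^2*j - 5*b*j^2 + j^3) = (b - j)/(6*b - j)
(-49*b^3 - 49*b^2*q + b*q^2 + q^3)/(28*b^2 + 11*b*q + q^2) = (-7*b^2 - 6*b*q + q^2)/(4*b + q)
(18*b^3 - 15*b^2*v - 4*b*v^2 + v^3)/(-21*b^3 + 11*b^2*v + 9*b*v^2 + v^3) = (-6*b + v)/(7*b + v)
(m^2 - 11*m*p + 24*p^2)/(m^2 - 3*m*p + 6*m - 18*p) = (m - 8*p)/(m + 6)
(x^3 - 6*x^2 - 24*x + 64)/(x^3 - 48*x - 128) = (x - 2)/(x + 4)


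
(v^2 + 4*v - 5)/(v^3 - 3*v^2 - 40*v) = (v - 1)/(v*(v - 8))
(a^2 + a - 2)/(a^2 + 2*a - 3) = (a + 2)/(a + 3)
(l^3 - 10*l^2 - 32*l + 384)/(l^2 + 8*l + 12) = (l^2 - 16*l + 64)/(l + 2)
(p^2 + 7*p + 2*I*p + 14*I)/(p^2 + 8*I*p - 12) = (p + 7)/(p + 6*I)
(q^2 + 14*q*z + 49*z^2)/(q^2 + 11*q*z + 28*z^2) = (q + 7*z)/(q + 4*z)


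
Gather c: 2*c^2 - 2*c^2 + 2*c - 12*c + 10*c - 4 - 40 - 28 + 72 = 0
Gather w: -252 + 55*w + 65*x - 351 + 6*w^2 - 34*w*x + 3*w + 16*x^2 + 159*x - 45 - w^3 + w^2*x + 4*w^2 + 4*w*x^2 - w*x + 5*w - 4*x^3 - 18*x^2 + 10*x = -w^3 + w^2*(x + 10) + w*(4*x^2 - 35*x + 63) - 4*x^3 - 2*x^2 + 234*x - 648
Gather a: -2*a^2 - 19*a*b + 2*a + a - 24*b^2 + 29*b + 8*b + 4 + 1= -2*a^2 + a*(3 - 19*b) - 24*b^2 + 37*b + 5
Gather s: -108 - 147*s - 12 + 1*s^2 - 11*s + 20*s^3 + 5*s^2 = 20*s^3 + 6*s^2 - 158*s - 120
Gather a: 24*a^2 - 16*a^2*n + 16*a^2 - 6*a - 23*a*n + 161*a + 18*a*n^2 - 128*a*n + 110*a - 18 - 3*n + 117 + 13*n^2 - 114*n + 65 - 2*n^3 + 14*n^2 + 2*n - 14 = a^2*(40 - 16*n) + a*(18*n^2 - 151*n + 265) - 2*n^3 + 27*n^2 - 115*n + 150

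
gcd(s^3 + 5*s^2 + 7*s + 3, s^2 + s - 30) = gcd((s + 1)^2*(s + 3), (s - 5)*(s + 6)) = 1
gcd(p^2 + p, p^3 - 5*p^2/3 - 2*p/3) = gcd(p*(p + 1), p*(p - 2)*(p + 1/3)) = p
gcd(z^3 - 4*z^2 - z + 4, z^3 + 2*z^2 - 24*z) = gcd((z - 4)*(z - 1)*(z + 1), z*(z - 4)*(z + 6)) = z - 4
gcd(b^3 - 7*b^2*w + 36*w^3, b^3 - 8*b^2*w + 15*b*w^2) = -b + 3*w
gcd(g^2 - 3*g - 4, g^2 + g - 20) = g - 4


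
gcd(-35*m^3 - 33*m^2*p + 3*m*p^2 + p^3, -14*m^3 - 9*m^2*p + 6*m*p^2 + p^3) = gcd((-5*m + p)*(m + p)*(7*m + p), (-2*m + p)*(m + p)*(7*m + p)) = 7*m^2 + 8*m*p + p^2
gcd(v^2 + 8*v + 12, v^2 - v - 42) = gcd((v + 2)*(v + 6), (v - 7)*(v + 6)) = v + 6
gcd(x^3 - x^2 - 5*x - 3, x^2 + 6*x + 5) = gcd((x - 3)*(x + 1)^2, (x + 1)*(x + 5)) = x + 1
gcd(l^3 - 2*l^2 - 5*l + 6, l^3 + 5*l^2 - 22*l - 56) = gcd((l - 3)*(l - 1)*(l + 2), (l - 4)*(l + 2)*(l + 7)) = l + 2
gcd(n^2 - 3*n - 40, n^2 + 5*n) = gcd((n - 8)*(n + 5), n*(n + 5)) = n + 5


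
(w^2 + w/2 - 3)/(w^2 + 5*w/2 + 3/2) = (2*w^2 + w - 6)/(2*w^2 + 5*w + 3)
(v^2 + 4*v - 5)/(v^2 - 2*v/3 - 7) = 3*(-v^2 - 4*v + 5)/(-3*v^2 + 2*v + 21)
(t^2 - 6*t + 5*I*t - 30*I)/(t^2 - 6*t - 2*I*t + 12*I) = (t + 5*I)/(t - 2*I)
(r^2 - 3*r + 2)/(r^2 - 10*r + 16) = (r - 1)/(r - 8)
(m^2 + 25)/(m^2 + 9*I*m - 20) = (m - 5*I)/(m + 4*I)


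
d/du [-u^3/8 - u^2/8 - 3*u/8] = -3*u^2/8 - u/4 - 3/8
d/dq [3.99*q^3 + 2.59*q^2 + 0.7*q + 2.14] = 11.97*q^2 + 5.18*q + 0.7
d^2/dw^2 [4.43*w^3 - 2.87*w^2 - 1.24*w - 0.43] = 26.58*w - 5.74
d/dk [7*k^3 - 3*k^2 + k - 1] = 21*k^2 - 6*k + 1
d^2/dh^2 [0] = 0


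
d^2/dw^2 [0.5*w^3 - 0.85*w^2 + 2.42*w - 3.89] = 3.0*w - 1.7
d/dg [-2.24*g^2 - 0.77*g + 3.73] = -4.48*g - 0.77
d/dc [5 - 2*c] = -2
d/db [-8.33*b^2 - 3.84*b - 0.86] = -16.66*b - 3.84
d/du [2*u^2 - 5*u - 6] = 4*u - 5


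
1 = 1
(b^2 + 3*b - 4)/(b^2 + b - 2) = (b + 4)/(b + 2)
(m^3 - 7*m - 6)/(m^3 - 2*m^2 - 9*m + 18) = (m^2 + 3*m + 2)/(m^2 + m - 6)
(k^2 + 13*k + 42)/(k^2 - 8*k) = (k^2 + 13*k + 42)/(k*(k - 8))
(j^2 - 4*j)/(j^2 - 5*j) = (j - 4)/(j - 5)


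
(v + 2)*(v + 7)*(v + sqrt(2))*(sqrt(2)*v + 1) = sqrt(2)*v^4 + 3*v^3 + 9*sqrt(2)*v^3 + 15*sqrt(2)*v^2 + 27*v^2 + 9*sqrt(2)*v + 42*v + 14*sqrt(2)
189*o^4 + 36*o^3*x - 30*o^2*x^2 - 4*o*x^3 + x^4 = (-7*o + x)*(-3*o + x)*(3*o + x)^2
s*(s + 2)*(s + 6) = s^3 + 8*s^2 + 12*s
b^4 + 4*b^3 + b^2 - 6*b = b*(b - 1)*(b + 2)*(b + 3)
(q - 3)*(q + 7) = q^2 + 4*q - 21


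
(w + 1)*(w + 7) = w^2 + 8*w + 7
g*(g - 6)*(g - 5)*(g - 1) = g^4 - 12*g^3 + 41*g^2 - 30*g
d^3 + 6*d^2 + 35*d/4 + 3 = (d + 1/2)*(d + 3/2)*(d + 4)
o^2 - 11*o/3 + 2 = (o - 3)*(o - 2/3)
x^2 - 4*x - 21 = (x - 7)*(x + 3)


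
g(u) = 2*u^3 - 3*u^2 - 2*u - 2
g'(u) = 6*u^2 - 6*u - 2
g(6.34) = 374.41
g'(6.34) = 201.13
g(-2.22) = -34.23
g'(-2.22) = 40.89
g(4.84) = 144.80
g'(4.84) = 109.51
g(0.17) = -2.42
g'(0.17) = -2.85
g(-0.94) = -4.43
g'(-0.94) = 8.94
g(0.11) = -2.25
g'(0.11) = -2.59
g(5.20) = 187.70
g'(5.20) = 129.04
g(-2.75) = -60.78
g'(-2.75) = 59.88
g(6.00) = 310.00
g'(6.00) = 178.00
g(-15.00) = -7397.00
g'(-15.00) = 1438.00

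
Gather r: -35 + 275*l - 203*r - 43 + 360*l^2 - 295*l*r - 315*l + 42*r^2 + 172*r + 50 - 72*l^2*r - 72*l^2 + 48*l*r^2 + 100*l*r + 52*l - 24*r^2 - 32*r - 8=288*l^2 + 12*l + r^2*(48*l + 18) + r*(-72*l^2 - 195*l - 63) - 36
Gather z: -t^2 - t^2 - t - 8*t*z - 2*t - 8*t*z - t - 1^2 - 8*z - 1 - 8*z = -2*t^2 - 4*t + z*(-16*t - 16) - 2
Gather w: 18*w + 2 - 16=18*w - 14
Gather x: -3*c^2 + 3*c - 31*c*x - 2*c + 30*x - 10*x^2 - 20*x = -3*c^2 + c - 10*x^2 + x*(10 - 31*c)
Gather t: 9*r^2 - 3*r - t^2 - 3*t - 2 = 9*r^2 - 3*r - t^2 - 3*t - 2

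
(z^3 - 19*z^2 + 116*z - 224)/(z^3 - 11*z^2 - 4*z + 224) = (z - 4)/(z + 4)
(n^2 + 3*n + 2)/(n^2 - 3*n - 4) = (n + 2)/(n - 4)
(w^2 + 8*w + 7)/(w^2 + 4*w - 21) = (w + 1)/(w - 3)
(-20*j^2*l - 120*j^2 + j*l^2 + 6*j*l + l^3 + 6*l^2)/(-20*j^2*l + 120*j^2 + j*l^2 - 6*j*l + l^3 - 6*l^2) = (l + 6)/(l - 6)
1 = 1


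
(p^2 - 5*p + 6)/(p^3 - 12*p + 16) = (p - 3)/(p^2 + 2*p - 8)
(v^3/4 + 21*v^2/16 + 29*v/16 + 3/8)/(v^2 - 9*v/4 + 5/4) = (4*v^3 + 21*v^2 + 29*v + 6)/(4*(4*v^2 - 9*v + 5))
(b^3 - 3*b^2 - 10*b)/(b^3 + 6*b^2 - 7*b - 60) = b*(b^2 - 3*b - 10)/(b^3 + 6*b^2 - 7*b - 60)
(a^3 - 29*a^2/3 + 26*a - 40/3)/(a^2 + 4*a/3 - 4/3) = (a^2 - 9*a + 20)/(a + 2)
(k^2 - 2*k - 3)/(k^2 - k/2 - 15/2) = 2*(k + 1)/(2*k + 5)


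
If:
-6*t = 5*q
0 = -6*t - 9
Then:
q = 9/5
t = -3/2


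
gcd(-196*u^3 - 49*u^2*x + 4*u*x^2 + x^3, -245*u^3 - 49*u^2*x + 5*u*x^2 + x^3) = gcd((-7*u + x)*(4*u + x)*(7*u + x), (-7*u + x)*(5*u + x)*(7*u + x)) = -49*u^2 + x^2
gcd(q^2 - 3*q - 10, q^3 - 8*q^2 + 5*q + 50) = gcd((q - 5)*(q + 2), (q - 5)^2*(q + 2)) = q^2 - 3*q - 10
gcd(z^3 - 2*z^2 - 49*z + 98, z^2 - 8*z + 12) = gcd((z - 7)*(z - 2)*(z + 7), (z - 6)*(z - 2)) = z - 2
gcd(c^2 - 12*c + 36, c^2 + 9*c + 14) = 1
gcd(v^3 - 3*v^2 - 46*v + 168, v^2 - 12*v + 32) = v - 4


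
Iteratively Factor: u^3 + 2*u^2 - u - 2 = (u + 2)*(u^2 - 1) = (u - 1)*(u + 2)*(u + 1)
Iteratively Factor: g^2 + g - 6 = (g + 3)*(g - 2)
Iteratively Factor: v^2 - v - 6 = (v - 3)*(v + 2)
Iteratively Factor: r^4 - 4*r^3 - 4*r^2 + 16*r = (r + 2)*(r^3 - 6*r^2 + 8*r) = (r - 4)*(r + 2)*(r^2 - 2*r) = r*(r - 4)*(r + 2)*(r - 2)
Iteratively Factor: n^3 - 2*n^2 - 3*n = (n - 3)*(n^2 + n) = n*(n - 3)*(n + 1)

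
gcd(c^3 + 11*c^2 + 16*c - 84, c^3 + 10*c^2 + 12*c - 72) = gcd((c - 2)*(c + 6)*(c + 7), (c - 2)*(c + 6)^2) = c^2 + 4*c - 12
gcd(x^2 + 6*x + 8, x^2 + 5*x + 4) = x + 4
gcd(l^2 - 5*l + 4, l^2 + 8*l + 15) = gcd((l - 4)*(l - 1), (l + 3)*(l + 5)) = 1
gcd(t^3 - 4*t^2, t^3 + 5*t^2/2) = t^2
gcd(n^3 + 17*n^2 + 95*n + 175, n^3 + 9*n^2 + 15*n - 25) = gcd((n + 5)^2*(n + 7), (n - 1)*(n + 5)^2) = n^2 + 10*n + 25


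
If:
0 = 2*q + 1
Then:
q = -1/2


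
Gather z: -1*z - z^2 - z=-z^2 - 2*z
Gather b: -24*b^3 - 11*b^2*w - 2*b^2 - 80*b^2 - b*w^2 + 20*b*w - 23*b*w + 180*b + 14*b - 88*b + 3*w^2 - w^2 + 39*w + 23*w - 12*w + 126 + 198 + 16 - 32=-24*b^3 + b^2*(-11*w - 82) + b*(-w^2 - 3*w + 106) + 2*w^2 + 50*w + 308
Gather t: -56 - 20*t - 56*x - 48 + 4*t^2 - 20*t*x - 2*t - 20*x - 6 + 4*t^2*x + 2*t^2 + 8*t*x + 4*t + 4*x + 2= t^2*(4*x + 6) + t*(-12*x - 18) - 72*x - 108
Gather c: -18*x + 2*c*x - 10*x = 2*c*x - 28*x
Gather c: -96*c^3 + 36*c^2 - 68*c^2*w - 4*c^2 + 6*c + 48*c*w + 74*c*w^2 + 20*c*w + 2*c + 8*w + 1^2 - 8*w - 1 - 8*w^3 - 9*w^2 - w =-96*c^3 + c^2*(32 - 68*w) + c*(74*w^2 + 68*w + 8) - 8*w^3 - 9*w^2 - w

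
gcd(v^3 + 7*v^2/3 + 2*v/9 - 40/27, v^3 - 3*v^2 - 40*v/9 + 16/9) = v + 4/3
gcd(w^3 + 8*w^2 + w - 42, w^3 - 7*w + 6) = w^2 + w - 6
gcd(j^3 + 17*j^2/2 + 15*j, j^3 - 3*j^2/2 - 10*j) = j^2 + 5*j/2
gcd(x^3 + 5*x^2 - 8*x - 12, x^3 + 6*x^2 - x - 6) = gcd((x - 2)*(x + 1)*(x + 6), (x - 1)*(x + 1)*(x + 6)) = x^2 + 7*x + 6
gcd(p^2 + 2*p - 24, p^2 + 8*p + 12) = p + 6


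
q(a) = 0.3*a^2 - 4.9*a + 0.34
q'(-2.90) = -6.64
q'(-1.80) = -5.98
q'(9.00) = 0.50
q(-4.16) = 25.92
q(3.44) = -12.97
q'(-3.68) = -7.11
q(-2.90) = 17.07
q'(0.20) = -4.78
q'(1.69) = -3.89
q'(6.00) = -1.30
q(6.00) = -18.26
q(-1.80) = 10.13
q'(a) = 0.6*a - 4.9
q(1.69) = -7.08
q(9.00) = -19.46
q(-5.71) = 38.10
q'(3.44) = -2.84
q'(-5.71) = -8.33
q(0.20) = -0.63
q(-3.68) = 22.43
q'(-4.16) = -7.40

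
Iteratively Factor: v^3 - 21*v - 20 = (v - 5)*(v^2 + 5*v + 4) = (v - 5)*(v + 4)*(v + 1)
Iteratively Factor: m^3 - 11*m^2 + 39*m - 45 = (m - 3)*(m^2 - 8*m + 15) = (m - 5)*(m - 3)*(m - 3)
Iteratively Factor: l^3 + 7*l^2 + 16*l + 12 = (l + 2)*(l^2 + 5*l + 6) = (l + 2)*(l + 3)*(l + 2)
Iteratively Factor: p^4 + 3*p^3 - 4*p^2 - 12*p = (p + 3)*(p^3 - 4*p) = p*(p + 3)*(p^2 - 4) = p*(p + 2)*(p + 3)*(p - 2)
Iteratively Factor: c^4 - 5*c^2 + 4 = (c - 1)*(c^3 + c^2 - 4*c - 4) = (c - 1)*(c + 1)*(c^2 - 4) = (c - 1)*(c + 1)*(c + 2)*(c - 2)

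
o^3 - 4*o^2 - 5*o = o*(o - 5)*(o + 1)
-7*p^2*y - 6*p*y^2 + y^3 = y*(-7*p + y)*(p + y)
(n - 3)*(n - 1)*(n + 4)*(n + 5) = n^4 + 5*n^3 - 13*n^2 - 53*n + 60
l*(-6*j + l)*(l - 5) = -6*j*l^2 + 30*j*l + l^3 - 5*l^2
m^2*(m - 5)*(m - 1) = m^4 - 6*m^3 + 5*m^2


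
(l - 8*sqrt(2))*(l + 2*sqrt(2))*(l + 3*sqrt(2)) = l^3 - 3*sqrt(2)*l^2 - 68*l - 96*sqrt(2)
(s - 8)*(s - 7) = s^2 - 15*s + 56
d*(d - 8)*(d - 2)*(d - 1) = d^4 - 11*d^3 + 26*d^2 - 16*d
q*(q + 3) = q^2 + 3*q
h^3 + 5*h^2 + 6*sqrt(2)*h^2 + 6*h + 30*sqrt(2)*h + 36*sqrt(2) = (h + 2)*(h + 3)*(h + 6*sqrt(2))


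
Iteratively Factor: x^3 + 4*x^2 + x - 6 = (x + 3)*(x^2 + x - 2) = (x - 1)*(x + 3)*(x + 2)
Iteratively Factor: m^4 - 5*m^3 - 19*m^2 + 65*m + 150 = (m + 3)*(m^3 - 8*m^2 + 5*m + 50) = (m - 5)*(m + 3)*(m^2 - 3*m - 10) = (m - 5)*(m + 2)*(m + 3)*(m - 5)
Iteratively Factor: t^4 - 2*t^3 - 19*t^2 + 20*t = (t)*(t^3 - 2*t^2 - 19*t + 20) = t*(t - 1)*(t^2 - t - 20) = t*(t - 5)*(t - 1)*(t + 4)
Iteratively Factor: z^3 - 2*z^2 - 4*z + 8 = (z + 2)*(z^2 - 4*z + 4) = (z - 2)*(z + 2)*(z - 2)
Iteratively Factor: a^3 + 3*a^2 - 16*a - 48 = (a + 4)*(a^2 - a - 12) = (a + 3)*(a + 4)*(a - 4)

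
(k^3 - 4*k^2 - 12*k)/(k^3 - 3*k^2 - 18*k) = (k + 2)/(k + 3)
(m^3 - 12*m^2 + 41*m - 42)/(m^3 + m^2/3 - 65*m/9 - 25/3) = 9*(m^2 - 9*m + 14)/(9*m^2 + 30*m + 25)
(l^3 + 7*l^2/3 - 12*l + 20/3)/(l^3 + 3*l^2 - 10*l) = (l - 2/3)/l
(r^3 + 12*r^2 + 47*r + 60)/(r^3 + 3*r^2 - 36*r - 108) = (r^2 + 9*r + 20)/(r^2 - 36)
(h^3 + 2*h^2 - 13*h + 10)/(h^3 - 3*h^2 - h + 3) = (h^2 + 3*h - 10)/(h^2 - 2*h - 3)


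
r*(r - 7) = r^2 - 7*r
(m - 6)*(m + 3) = m^2 - 3*m - 18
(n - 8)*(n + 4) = n^2 - 4*n - 32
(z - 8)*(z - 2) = z^2 - 10*z + 16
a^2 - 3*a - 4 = (a - 4)*(a + 1)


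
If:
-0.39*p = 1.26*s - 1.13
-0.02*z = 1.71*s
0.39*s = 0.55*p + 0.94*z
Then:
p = 2.84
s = 0.02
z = -1.65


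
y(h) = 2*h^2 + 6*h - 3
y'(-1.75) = -1.00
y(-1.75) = -7.38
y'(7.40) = 35.60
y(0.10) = -2.38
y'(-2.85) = -5.40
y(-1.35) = -7.46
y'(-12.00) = -42.00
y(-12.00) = 213.00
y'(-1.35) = 0.60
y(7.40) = 150.92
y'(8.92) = 41.68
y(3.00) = 33.00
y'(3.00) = 18.00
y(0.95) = 4.50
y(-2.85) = -3.86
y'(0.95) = 9.80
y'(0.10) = 6.40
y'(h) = 4*h + 6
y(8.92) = 209.65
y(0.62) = 1.49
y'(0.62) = 8.48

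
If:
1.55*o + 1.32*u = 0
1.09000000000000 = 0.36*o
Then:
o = 3.03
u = -3.56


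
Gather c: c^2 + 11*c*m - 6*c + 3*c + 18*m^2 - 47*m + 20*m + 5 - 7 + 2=c^2 + c*(11*m - 3) + 18*m^2 - 27*m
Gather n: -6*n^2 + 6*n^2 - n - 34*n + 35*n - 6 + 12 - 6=0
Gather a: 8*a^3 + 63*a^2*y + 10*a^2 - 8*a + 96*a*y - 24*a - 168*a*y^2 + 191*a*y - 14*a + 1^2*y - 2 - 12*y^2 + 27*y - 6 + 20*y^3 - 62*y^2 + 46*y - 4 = 8*a^3 + a^2*(63*y + 10) + a*(-168*y^2 + 287*y - 46) + 20*y^3 - 74*y^2 + 74*y - 12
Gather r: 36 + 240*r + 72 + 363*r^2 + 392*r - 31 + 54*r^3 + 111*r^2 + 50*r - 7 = 54*r^3 + 474*r^2 + 682*r + 70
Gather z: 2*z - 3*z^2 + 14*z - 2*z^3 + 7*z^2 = -2*z^3 + 4*z^2 + 16*z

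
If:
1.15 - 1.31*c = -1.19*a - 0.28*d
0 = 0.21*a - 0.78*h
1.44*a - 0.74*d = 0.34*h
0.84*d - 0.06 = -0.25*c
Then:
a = -0.09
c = 0.77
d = -0.16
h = -0.02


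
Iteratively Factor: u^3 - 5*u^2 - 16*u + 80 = (u - 5)*(u^2 - 16) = (u - 5)*(u - 4)*(u + 4)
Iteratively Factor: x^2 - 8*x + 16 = (x - 4)*(x - 4)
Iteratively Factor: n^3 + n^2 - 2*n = (n)*(n^2 + n - 2) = n*(n - 1)*(n + 2)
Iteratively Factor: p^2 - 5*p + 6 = (p - 3)*(p - 2)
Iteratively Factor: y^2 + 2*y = (y)*(y + 2)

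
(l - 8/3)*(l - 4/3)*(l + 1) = l^3 - 3*l^2 - 4*l/9 + 32/9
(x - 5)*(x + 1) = x^2 - 4*x - 5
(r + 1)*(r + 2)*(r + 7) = r^3 + 10*r^2 + 23*r + 14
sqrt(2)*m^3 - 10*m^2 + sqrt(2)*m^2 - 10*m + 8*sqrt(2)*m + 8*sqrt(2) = (m - 4*sqrt(2))*(m - sqrt(2))*(sqrt(2)*m + sqrt(2))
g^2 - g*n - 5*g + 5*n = (g - 5)*(g - n)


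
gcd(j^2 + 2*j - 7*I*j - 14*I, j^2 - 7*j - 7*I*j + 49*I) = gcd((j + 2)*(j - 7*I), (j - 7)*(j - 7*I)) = j - 7*I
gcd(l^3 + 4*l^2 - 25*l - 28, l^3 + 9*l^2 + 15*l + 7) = l^2 + 8*l + 7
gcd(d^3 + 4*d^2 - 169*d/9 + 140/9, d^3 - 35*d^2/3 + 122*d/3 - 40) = d - 5/3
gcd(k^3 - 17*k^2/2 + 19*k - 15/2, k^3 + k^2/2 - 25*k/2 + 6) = k^2 - 7*k/2 + 3/2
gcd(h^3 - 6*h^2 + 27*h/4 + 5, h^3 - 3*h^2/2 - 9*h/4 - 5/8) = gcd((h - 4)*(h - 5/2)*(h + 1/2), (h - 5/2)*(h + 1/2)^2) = h^2 - 2*h - 5/4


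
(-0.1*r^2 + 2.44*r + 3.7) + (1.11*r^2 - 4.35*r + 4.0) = 1.01*r^2 - 1.91*r + 7.7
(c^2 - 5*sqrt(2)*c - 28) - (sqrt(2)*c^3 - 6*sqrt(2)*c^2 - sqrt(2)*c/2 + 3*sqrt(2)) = -sqrt(2)*c^3 + c^2 + 6*sqrt(2)*c^2 - 9*sqrt(2)*c/2 - 28 - 3*sqrt(2)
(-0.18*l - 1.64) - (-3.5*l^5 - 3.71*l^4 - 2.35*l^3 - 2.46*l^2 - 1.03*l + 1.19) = 3.5*l^5 + 3.71*l^4 + 2.35*l^3 + 2.46*l^2 + 0.85*l - 2.83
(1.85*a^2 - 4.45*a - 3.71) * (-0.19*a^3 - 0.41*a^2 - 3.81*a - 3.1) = -0.3515*a^5 + 0.0870000000000001*a^4 - 4.5191*a^3 + 12.7406*a^2 + 27.9301*a + 11.501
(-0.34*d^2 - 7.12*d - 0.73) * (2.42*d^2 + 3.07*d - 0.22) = -0.8228*d^4 - 18.2742*d^3 - 23.5502*d^2 - 0.6747*d + 0.1606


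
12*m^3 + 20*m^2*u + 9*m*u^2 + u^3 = (m + u)*(2*m + u)*(6*m + u)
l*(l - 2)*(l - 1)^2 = l^4 - 4*l^3 + 5*l^2 - 2*l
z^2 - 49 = (z - 7)*(z + 7)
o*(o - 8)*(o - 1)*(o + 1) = o^4 - 8*o^3 - o^2 + 8*o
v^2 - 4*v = v*(v - 4)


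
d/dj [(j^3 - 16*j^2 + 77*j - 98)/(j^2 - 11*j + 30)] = (j^4 - 22*j^3 + 189*j^2 - 764*j + 1232)/(j^4 - 22*j^3 + 181*j^2 - 660*j + 900)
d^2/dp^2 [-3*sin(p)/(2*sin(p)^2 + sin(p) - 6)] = 6*(2*sin(p)^5 - sin(p)^4 + 32*sin(p)^3 + 3*sin(p)^2 - 18*sin(p) - 6)/((sin(p) + 2)^3*(2*sin(p) - 3)^3)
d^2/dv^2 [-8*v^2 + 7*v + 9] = -16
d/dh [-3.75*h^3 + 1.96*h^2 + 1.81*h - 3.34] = -11.25*h^2 + 3.92*h + 1.81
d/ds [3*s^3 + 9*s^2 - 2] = 9*s*(s + 2)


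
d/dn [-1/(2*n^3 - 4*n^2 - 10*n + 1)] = 2*(3*n^2 - 4*n - 5)/(2*n^3 - 4*n^2 - 10*n + 1)^2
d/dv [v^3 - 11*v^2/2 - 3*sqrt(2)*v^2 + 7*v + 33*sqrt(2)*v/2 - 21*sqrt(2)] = 3*v^2 - 11*v - 6*sqrt(2)*v + 7 + 33*sqrt(2)/2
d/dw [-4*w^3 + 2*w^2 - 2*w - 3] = -12*w^2 + 4*w - 2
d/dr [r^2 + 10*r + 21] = 2*r + 10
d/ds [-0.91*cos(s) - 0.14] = 0.91*sin(s)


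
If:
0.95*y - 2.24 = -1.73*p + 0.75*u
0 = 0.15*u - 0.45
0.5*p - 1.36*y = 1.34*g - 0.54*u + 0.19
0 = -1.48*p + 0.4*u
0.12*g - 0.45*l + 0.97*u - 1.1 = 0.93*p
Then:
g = -1.93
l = 1.83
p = 0.81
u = 3.00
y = 3.25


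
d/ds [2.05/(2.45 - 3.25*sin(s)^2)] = 0.630769230769231*sin(2*s)/(0.5*cos(2*s) + 0.253846153846154)^2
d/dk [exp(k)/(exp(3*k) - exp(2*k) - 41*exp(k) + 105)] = ((-3*exp(2*k) + 2*exp(k) + 41)*exp(k) + exp(3*k) - exp(2*k) - 41*exp(k) + 105)*exp(k)/(exp(3*k) - exp(2*k) - 41*exp(k) + 105)^2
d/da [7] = 0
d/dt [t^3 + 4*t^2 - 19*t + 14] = 3*t^2 + 8*t - 19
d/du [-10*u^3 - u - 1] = -30*u^2 - 1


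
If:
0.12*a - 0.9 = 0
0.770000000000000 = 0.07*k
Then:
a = 7.50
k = 11.00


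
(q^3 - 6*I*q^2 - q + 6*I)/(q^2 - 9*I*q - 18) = (q^2 - 1)/(q - 3*I)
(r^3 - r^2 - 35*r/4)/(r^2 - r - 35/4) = r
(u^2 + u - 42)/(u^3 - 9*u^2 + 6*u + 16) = (u^2 + u - 42)/(u^3 - 9*u^2 + 6*u + 16)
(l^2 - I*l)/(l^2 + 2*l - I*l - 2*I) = l/(l + 2)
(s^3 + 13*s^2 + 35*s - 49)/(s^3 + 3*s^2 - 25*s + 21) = (s + 7)/(s - 3)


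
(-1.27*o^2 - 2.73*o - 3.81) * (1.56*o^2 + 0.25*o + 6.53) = -1.9812*o^4 - 4.5763*o^3 - 14.9192*o^2 - 18.7794*o - 24.8793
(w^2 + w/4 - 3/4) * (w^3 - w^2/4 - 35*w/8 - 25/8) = w^5 - 83*w^3/16 - 129*w^2/32 + 5*w/2 + 75/32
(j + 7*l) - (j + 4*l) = 3*l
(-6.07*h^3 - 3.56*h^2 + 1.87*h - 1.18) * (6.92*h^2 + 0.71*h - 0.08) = -42.0044*h^5 - 28.9449*h^4 + 10.8984*h^3 - 6.5531*h^2 - 0.9874*h + 0.0944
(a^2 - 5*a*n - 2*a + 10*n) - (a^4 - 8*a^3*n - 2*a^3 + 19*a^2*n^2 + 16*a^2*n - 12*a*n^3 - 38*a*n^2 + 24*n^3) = -a^4 + 8*a^3*n + 2*a^3 - 19*a^2*n^2 - 16*a^2*n + a^2 + 12*a*n^3 + 38*a*n^2 - 5*a*n - 2*a - 24*n^3 + 10*n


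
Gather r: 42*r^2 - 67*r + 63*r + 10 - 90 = 42*r^2 - 4*r - 80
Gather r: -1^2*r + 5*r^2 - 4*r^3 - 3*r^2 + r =-4*r^3 + 2*r^2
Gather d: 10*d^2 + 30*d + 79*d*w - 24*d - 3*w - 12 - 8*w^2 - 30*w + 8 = 10*d^2 + d*(79*w + 6) - 8*w^2 - 33*w - 4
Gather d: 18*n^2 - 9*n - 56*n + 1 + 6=18*n^2 - 65*n + 7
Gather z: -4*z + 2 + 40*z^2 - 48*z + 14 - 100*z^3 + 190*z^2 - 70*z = -100*z^3 + 230*z^2 - 122*z + 16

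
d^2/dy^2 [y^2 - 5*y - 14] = 2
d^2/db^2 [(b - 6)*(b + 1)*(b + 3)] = 6*b - 4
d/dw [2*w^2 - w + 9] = 4*w - 1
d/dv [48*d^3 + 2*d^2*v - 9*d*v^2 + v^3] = 2*d^2 - 18*d*v + 3*v^2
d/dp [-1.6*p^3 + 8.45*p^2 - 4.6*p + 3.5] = -4.8*p^2 + 16.9*p - 4.6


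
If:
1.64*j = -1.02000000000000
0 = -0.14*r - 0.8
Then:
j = -0.62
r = -5.71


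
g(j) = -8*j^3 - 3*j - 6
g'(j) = -24*j^2 - 3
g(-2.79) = 176.11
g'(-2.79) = -189.82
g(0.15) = -6.48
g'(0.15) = -3.54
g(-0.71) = -1.01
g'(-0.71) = -15.10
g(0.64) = -10.02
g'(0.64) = -12.83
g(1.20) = -23.42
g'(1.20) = -37.56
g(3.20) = -277.74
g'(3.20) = -248.76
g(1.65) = -46.89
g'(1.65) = -68.34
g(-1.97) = 61.07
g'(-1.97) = -96.14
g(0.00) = -6.00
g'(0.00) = -3.00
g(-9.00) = 5853.00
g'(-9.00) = -1947.00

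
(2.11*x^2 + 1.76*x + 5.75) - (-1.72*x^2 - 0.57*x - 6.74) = 3.83*x^2 + 2.33*x + 12.49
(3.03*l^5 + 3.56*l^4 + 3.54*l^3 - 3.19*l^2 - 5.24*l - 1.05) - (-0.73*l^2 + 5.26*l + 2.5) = 3.03*l^5 + 3.56*l^4 + 3.54*l^3 - 2.46*l^2 - 10.5*l - 3.55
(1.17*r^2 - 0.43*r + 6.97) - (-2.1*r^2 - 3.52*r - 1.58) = 3.27*r^2 + 3.09*r + 8.55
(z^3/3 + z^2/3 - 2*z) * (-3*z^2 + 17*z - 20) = -z^5 + 14*z^4/3 + 5*z^3 - 122*z^2/3 + 40*z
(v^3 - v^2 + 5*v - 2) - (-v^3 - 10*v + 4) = 2*v^3 - v^2 + 15*v - 6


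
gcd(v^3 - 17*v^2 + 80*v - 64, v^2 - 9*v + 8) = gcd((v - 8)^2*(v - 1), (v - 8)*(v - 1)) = v^2 - 9*v + 8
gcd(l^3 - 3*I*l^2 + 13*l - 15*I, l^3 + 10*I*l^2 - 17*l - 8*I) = 1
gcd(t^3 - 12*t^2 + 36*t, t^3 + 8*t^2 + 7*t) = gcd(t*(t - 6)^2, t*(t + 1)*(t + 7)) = t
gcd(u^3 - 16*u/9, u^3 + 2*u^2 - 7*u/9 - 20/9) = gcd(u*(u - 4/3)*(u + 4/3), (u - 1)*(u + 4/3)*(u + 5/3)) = u + 4/3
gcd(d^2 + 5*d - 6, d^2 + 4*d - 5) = d - 1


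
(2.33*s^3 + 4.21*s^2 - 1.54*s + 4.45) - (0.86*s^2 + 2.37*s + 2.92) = 2.33*s^3 + 3.35*s^2 - 3.91*s + 1.53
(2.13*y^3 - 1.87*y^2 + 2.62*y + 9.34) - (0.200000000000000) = 2.13*y^3 - 1.87*y^2 + 2.62*y + 9.14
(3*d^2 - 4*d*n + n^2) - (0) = 3*d^2 - 4*d*n + n^2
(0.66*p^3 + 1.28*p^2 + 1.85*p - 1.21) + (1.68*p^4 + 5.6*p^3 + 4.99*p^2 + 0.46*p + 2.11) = 1.68*p^4 + 6.26*p^3 + 6.27*p^2 + 2.31*p + 0.9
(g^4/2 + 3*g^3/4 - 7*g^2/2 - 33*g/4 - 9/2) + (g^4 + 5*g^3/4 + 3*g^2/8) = 3*g^4/2 + 2*g^3 - 25*g^2/8 - 33*g/4 - 9/2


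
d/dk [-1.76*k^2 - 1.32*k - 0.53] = -3.52*k - 1.32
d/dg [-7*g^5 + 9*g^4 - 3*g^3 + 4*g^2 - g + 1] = -35*g^4 + 36*g^3 - 9*g^2 + 8*g - 1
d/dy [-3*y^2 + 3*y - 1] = 3 - 6*y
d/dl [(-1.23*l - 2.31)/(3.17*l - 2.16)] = (31.635015*l - 21.55572)/(3.17*l - 2.16)^3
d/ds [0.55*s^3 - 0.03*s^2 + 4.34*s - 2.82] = 1.65*s^2 - 0.06*s + 4.34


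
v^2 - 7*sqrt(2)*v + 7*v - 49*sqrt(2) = (v + 7)*(v - 7*sqrt(2))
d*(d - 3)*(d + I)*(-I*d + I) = -I*d^4 + d^3 + 4*I*d^3 - 4*d^2 - 3*I*d^2 + 3*d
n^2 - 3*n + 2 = (n - 2)*(n - 1)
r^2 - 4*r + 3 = (r - 3)*(r - 1)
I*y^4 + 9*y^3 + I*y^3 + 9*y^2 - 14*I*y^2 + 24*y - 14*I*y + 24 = (y - 6*I)*(y - 4*I)*(y + I)*(I*y + I)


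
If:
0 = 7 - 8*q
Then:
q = 7/8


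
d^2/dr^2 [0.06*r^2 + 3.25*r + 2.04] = 0.120000000000000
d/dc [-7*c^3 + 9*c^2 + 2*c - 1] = -21*c^2 + 18*c + 2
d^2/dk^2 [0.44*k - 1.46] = 0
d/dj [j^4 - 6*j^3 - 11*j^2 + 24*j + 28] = 4*j^3 - 18*j^2 - 22*j + 24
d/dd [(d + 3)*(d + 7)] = 2*d + 10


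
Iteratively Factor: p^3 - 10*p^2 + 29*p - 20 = (p - 1)*(p^2 - 9*p + 20) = (p - 5)*(p - 1)*(p - 4)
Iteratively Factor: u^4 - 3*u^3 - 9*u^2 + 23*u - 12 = (u - 1)*(u^3 - 2*u^2 - 11*u + 12) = (u - 1)*(u + 3)*(u^2 - 5*u + 4) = (u - 1)^2*(u + 3)*(u - 4)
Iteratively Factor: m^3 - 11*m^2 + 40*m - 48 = (m - 4)*(m^2 - 7*m + 12) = (m - 4)*(m - 3)*(m - 4)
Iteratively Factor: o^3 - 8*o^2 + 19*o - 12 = (o - 3)*(o^2 - 5*o + 4) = (o - 4)*(o - 3)*(o - 1)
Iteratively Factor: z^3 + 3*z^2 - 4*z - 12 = (z + 2)*(z^2 + z - 6) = (z - 2)*(z + 2)*(z + 3)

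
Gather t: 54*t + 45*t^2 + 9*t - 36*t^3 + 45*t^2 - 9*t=-36*t^3 + 90*t^2 + 54*t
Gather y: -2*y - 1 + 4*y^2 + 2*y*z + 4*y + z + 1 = 4*y^2 + y*(2*z + 2) + z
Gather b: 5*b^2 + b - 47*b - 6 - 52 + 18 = 5*b^2 - 46*b - 40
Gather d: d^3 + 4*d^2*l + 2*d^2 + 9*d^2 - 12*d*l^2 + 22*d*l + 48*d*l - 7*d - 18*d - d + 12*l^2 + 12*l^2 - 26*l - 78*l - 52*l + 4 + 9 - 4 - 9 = d^3 + d^2*(4*l + 11) + d*(-12*l^2 + 70*l - 26) + 24*l^2 - 156*l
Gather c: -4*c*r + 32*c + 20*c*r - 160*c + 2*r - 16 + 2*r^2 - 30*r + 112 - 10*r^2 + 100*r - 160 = c*(16*r - 128) - 8*r^2 + 72*r - 64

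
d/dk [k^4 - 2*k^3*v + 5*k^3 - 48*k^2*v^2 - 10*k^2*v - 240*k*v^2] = 4*k^3 - 6*k^2*v + 15*k^2 - 96*k*v^2 - 20*k*v - 240*v^2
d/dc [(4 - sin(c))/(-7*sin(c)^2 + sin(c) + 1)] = (-7*sin(c)^2 + 56*sin(c) - 5)*cos(c)/(-7*sin(c)^2 + sin(c) + 1)^2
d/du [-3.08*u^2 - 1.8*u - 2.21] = -6.16*u - 1.8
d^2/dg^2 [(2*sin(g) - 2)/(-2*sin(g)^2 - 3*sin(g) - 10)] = 2*(4*sin(g)^5 - 22*sin(g)^4 - 146*sin(g)^3 + 65*sin(g)^2 + 286*sin(g) + 38)/(3*sin(g) - cos(2*g) + 11)^3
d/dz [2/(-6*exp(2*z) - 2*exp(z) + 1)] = (24*exp(z) + 4)*exp(z)/(6*exp(2*z) + 2*exp(z) - 1)^2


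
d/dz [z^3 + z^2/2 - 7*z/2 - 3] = 3*z^2 + z - 7/2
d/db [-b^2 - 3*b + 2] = -2*b - 3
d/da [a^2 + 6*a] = 2*a + 6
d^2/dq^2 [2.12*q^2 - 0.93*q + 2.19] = 4.24000000000000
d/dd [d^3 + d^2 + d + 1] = 3*d^2 + 2*d + 1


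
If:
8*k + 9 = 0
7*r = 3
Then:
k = -9/8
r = 3/7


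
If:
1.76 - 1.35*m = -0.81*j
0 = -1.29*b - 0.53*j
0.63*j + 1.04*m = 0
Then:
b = 0.44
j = -1.08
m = 0.65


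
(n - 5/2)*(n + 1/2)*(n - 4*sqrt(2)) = n^3 - 4*sqrt(2)*n^2 - 2*n^2 - 5*n/4 + 8*sqrt(2)*n + 5*sqrt(2)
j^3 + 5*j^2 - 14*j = j*(j - 2)*(j + 7)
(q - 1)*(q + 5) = q^2 + 4*q - 5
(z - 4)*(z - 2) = z^2 - 6*z + 8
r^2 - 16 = (r - 4)*(r + 4)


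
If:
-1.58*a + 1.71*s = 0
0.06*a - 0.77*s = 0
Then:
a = 0.00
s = 0.00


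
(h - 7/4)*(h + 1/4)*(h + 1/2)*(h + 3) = h^4 + 2*h^3 - 67*h^2/16 - 121*h/32 - 21/32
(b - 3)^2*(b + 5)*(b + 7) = b^4 + 6*b^3 - 28*b^2 - 102*b + 315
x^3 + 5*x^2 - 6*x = x*(x - 1)*(x + 6)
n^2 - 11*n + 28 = (n - 7)*(n - 4)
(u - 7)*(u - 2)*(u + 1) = u^3 - 8*u^2 + 5*u + 14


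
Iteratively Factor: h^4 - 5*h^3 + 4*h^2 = (h)*(h^3 - 5*h^2 + 4*h) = h*(h - 1)*(h^2 - 4*h) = h*(h - 4)*(h - 1)*(h)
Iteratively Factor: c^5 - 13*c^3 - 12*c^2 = (c + 3)*(c^4 - 3*c^3 - 4*c^2) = (c - 4)*(c + 3)*(c^3 + c^2) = (c - 4)*(c + 1)*(c + 3)*(c^2) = c*(c - 4)*(c + 1)*(c + 3)*(c)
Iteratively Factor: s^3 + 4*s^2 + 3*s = (s + 1)*(s^2 + 3*s) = (s + 1)*(s + 3)*(s)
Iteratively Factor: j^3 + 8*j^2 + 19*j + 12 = (j + 4)*(j^2 + 4*j + 3) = (j + 1)*(j + 4)*(j + 3)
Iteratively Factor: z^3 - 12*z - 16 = (z + 2)*(z^2 - 2*z - 8) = (z + 2)^2*(z - 4)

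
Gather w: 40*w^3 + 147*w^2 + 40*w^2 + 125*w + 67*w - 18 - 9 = 40*w^3 + 187*w^2 + 192*w - 27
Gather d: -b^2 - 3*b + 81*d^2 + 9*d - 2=-b^2 - 3*b + 81*d^2 + 9*d - 2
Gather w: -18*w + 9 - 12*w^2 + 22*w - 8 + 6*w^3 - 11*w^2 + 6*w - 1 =6*w^3 - 23*w^2 + 10*w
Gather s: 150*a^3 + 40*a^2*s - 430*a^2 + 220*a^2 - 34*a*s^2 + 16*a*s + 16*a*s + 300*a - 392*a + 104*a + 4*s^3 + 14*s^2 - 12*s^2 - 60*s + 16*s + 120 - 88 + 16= 150*a^3 - 210*a^2 + 12*a + 4*s^3 + s^2*(2 - 34*a) + s*(40*a^2 + 32*a - 44) + 48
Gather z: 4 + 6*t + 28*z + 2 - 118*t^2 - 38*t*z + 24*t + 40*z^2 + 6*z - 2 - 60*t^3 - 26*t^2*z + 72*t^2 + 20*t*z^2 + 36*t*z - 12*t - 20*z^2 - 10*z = -60*t^3 - 46*t^2 + 18*t + z^2*(20*t + 20) + z*(-26*t^2 - 2*t + 24) + 4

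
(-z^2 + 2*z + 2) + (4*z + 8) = -z^2 + 6*z + 10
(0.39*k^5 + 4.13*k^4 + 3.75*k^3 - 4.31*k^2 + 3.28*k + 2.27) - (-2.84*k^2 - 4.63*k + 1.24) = 0.39*k^5 + 4.13*k^4 + 3.75*k^3 - 1.47*k^2 + 7.91*k + 1.03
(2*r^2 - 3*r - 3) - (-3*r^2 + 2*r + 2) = 5*r^2 - 5*r - 5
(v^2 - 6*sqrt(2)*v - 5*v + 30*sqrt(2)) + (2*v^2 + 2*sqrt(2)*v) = 3*v^2 - 4*sqrt(2)*v - 5*v + 30*sqrt(2)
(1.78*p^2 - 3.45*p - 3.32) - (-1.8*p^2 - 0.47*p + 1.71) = 3.58*p^2 - 2.98*p - 5.03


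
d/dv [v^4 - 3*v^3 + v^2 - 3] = v*(4*v^2 - 9*v + 2)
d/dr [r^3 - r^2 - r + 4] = 3*r^2 - 2*r - 1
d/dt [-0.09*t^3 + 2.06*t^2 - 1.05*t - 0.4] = -0.27*t^2 + 4.12*t - 1.05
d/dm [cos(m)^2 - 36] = -sin(2*m)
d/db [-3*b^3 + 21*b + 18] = 21 - 9*b^2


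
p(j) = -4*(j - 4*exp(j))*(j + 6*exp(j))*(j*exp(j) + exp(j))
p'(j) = -4*(1 - 4*exp(j))*(j + 6*exp(j))*(j*exp(j) + exp(j)) - 4*(j - 4*exp(j))*(j + 6*exp(j))*(j*exp(j) + 2*exp(j)) - 4*(j - 4*exp(j))*(j*exp(j) + exp(j))*(6*exp(j) + 1) = 4*(-j^3 - 4*j^2*exp(j) - 4*j^2 + 72*j*exp(2*j) - 8*j*exp(j) - 2*j + 96*exp(2*j) - 2*exp(j))*exp(j)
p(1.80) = 57818.87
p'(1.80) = 194957.20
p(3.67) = 26891424.96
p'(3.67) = 86600667.48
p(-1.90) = 1.35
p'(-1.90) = -2.92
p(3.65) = 25213756.76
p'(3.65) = 81223355.38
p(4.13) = 117708102.91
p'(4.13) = 376598964.55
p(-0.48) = 12.30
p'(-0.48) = 60.00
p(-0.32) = 25.71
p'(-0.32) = 112.83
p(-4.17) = 3.38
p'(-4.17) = 0.66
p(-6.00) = 1.78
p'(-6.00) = 0.83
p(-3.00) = 3.44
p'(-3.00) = -0.80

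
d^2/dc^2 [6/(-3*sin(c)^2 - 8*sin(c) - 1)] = 12*(18*sin(c)^4 + 36*sin(c)^3 - sin(c)^2 - 76*sin(c) - 61)/(3*sin(c)^2 + 8*sin(c) + 1)^3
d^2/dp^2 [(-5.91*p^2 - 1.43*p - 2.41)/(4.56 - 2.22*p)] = (298.487592 - 1.4210854715202e-14*p^2)/(10.941048*p^3 - 67.420512*p^2 + 138.485376*p - 94.818816)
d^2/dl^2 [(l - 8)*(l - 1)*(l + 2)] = 6*l - 14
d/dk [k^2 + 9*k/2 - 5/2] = 2*k + 9/2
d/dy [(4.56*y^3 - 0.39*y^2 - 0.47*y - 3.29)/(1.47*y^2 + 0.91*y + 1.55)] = (6.7032*y^4 + 8.2992*y^3 + 21.54*y^2 + 8.4636*y + 2.2654)/(2.1609*y^4 + 2.6754*y^3 + 5.3851*y^2 + 2.821*y + 2.4025)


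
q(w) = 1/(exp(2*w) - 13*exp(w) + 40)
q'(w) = (-2*exp(2*w) + 13*exp(w))/(exp(2*w) - 13*exp(w) + 40)^2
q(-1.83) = 0.03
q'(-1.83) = 0.00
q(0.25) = 0.04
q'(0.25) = 0.02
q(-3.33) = 0.03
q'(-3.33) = 0.00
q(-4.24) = 0.03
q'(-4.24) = 0.00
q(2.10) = 1.90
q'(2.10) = -98.31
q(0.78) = 0.06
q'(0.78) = 0.07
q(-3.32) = 0.03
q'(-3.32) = 0.00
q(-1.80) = 0.03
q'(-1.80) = 0.00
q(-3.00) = 0.03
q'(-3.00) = 0.00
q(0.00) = 0.04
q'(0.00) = 0.01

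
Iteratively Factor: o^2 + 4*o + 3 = (o + 1)*(o + 3)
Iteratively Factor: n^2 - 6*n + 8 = (n - 4)*(n - 2)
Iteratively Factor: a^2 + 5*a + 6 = (a + 2)*(a + 3)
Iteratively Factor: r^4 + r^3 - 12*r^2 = (r)*(r^3 + r^2 - 12*r) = r^2*(r^2 + r - 12) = r^2*(r - 3)*(r + 4)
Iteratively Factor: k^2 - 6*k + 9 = (k - 3)*(k - 3)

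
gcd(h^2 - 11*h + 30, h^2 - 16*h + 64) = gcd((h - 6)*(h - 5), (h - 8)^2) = 1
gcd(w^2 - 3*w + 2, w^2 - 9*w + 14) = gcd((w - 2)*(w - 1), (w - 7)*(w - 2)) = w - 2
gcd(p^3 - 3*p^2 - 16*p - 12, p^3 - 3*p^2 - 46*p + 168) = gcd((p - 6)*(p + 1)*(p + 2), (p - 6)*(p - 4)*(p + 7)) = p - 6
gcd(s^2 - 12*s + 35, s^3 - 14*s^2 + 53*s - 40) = s - 5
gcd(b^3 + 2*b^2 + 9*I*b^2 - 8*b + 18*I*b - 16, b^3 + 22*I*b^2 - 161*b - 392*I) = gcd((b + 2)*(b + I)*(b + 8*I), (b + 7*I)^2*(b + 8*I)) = b + 8*I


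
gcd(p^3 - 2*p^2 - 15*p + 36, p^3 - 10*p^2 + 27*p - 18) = p - 3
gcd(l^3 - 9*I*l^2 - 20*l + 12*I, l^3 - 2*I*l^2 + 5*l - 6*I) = l - I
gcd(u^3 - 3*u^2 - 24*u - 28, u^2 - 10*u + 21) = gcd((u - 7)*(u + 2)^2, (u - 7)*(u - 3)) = u - 7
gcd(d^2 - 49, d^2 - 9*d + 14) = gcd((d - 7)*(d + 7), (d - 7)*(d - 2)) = d - 7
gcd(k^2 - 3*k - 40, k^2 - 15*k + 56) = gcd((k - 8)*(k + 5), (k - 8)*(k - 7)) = k - 8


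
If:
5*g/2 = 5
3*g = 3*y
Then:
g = 2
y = 2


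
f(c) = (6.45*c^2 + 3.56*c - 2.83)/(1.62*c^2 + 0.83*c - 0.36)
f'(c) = (-3.24*c - 0.83)*(6.45*c^2 + 3.56*c - 2.83)/(1.62*c^2 + 0.83*c - 0.36)^2 + (12.9*c + 3.56)/(1.62*c^2 + 0.83*c - 0.36) = (-0.413700000000002*c^2 + 4.5252*c + 1.0673)/(2.6244*c^4 + 2.6892*c^3 - 0.4775*c^2 - 0.5976*c + 0.1296)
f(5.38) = 3.98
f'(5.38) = 0.01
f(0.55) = 1.84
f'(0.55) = 9.97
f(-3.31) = 3.83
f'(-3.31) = -0.09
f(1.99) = 3.87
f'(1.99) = 0.14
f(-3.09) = 3.81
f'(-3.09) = -0.11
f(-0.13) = 7.23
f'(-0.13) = 2.43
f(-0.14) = 7.20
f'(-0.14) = 2.15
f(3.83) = 3.97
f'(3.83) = 0.02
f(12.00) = 3.99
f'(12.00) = -0.00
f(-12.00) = 3.96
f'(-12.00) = -0.00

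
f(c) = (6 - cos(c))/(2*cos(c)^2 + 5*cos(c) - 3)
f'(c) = (6 - cos(c))*(4*sin(c)*cos(c) + 5*sin(c))/(2*cos(c)^2 + 5*cos(c) - 3)^2 + sin(c)/(2*cos(c)^2 + 5*cos(c) - 3) = (24*cos(c) - cos(2*c) + 26)*sin(c)/(5*cos(c) + cos(2*c) - 2)^2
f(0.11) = 1.27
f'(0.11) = 0.34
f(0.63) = 2.21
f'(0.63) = 4.83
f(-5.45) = 4.20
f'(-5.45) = 19.47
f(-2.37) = -1.21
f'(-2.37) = -0.20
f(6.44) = 1.29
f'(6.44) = 0.50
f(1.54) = -2.10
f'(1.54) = 3.43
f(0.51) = 1.78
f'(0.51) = 2.72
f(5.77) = 1.78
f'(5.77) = -2.76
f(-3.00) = -1.17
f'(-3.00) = -0.00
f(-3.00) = -1.17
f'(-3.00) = -0.00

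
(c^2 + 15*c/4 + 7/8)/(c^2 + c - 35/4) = (4*c + 1)/(2*(2*c - 5))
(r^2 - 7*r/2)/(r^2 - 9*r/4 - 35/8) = 4*r/(4*r + 5)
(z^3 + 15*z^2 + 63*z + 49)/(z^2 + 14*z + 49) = z + 1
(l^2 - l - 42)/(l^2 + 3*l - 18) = (l - 7)/(l - 3)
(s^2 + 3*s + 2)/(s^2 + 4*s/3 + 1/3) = 3*(s + 2)/(3*s + 1)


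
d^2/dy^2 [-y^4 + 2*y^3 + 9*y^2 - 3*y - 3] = -12*y^2 + 12*y + 18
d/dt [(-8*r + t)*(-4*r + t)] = -12*r + 2*t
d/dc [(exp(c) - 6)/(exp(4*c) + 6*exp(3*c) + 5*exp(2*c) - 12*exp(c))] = (-3*exp(4*c) + 12*exp(3*c) + 103*exp(2*c) + 60*exp(c) - 72)*exp(-c)/(exp(6*c) + 12*exp(5*c) + 46*exp(4*c) + 36*exp(3*c) - 119*exp(2*c) - 120*exp(c) + 144)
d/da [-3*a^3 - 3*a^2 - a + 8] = -9*a^2 - 6*a - 1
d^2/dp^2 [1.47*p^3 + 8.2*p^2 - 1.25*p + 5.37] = 8.82*p + 16.4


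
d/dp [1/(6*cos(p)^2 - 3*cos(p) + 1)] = 3*(4*cos(p) - 1)*sin(p)/(6*cos(p)^2 - 3*cos(p) + 1)^2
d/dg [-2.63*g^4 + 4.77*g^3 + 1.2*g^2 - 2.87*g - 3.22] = -10.52*g^3 + 14.31*g^2 + 2.4*g - 2.87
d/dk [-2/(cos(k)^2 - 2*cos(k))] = 4*(sin(k)/cos(k)^2 - tan(k))/(cos(k) - 2)^2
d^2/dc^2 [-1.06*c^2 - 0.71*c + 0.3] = -2.12000000000000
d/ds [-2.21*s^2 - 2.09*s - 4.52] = -4.42*s - 2.09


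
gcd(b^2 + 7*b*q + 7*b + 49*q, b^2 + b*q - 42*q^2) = b + 7*q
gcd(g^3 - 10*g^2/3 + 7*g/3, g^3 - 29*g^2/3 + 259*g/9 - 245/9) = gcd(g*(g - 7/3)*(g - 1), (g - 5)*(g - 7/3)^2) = g - 7/3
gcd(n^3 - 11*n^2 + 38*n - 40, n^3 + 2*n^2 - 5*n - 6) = n - 2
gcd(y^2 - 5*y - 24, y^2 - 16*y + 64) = y - 8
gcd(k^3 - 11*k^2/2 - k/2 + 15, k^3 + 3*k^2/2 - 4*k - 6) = k^2 - k/2 - 3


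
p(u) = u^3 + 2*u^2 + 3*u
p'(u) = 3*u^2 + 4*u + 3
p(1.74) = 16.54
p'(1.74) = 19.04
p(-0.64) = -1.36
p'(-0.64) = 1.67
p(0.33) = 1.24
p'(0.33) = 4.65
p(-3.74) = -35.56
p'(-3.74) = 30.00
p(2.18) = 26.41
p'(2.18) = 25.98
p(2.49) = 35.31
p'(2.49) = 31.56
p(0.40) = 1.58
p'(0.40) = 5.08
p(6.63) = 399.24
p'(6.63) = 161.39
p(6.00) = 306.00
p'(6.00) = 135.00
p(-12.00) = -1476.00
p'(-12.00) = 387.00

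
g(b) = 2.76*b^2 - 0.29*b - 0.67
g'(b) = 5.52*b - 0.29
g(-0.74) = 1.06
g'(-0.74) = -4.37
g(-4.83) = 65.12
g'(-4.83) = -26.95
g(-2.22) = 13.58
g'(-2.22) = -12.54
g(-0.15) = -0.56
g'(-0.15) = -1.12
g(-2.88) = 23.06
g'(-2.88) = -16.19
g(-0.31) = -0.31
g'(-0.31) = -2.00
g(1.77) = 7.46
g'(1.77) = 9.48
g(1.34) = 3.90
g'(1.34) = 7.11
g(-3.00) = 25.04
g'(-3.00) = -16.85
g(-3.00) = 25.04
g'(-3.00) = -16.85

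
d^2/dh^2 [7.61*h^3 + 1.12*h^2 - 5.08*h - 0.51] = 45.66*h + 2.24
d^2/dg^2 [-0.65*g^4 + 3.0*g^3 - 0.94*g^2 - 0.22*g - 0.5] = -7.8*g^2 + 18.0*g - 1.88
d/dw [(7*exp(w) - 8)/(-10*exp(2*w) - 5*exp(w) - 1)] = (70*exp(2*w) - 160*exp(w) - 47)*exp(w)/(100*exp(4*w) + 100*exp(3*w) + 45*exp(2*w) + 10*exp(w) + 1)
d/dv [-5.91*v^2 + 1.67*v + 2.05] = 1.67 - 11.82*v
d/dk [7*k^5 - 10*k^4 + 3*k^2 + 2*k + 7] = 35*k^4 - 40*k^3 + 6*k + 2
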